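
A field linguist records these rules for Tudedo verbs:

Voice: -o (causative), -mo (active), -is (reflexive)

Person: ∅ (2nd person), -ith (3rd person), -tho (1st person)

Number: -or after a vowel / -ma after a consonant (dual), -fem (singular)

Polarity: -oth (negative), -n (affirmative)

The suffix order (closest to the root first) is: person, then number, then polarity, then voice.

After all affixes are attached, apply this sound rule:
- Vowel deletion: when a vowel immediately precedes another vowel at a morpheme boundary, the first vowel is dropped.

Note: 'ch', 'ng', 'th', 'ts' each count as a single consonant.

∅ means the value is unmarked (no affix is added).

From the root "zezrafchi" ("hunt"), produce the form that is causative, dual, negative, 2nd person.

zezrafchorotho

person = 2nd person: zero marking, form stays zezrafchi.
Attach number dual -or (after vowel 'i') → zezrafchior.
Attach polarity negative -oth → zezrafchioroth.
Attach voice causative -o → zezrafchiorotho.
Apply vowel deletion: zezrafchiorotho → zezrafchorotho.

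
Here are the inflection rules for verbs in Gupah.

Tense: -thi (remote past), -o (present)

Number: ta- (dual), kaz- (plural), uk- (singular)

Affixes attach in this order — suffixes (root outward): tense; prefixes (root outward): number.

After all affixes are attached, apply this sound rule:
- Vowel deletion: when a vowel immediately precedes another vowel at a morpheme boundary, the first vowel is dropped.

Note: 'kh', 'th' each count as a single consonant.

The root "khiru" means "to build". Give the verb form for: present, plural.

kazkhiro

Attach number plural kaz- → kazkhiru.
Attach tense present -o → kazkhiruo.
Apply vowel deletion: kazkhiruo → kazkhiro.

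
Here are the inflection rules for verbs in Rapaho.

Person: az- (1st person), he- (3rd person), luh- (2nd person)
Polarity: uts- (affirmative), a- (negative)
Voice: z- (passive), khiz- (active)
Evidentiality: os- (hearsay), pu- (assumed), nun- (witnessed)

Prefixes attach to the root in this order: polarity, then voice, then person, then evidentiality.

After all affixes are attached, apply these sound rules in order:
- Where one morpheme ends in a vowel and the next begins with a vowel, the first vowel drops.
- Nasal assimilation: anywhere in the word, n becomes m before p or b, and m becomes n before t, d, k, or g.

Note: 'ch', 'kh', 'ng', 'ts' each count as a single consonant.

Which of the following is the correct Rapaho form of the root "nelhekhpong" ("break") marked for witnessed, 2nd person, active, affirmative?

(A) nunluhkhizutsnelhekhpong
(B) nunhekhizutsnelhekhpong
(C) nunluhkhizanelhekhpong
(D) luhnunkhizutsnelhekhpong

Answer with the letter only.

A

Attach polarity affirmative uts- → utsnelhekhpong.
Attach voice active khiz- → khizutsnelhekhpong.
Attach person 2nd person luh- → luhkhizutsnelhekhpong.
Attach evidentiality witnessed nun- → nunluhkhizutsnelhekhpong.
Vowel deletion: no change.
Nasal assimilation: no change.
So the correct form is nunluhkhizutsnelhekhpong, option (A).
(B) nunhekhizutsnelhekhpong is wrong: it uses 3rd person instead of 2nd person for person.
(D) luhnunkhizutsnelhekhpong is wrong: it has the affixes in the wrong order.
(C) nunluhkhizanelhekhpong is wrong: it uses negative instead of affirmative for polarity.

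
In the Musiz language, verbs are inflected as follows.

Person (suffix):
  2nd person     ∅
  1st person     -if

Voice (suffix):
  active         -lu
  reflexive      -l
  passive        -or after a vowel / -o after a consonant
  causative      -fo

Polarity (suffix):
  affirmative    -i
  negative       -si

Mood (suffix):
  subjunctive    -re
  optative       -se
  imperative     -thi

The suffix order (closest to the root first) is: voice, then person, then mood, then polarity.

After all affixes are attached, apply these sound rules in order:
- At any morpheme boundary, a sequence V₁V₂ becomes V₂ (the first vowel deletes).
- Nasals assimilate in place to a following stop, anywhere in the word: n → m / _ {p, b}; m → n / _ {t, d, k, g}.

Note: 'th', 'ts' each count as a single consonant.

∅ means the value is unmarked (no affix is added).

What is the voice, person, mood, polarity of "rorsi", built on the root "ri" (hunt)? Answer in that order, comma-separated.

Segment: ri-or-se-i.
voice: -or/o → passive.
person: ∅ → 2nd person.
mood: -se → optative.
polarity: -i → affirmative.

passive, 2nd person, optative, affirmative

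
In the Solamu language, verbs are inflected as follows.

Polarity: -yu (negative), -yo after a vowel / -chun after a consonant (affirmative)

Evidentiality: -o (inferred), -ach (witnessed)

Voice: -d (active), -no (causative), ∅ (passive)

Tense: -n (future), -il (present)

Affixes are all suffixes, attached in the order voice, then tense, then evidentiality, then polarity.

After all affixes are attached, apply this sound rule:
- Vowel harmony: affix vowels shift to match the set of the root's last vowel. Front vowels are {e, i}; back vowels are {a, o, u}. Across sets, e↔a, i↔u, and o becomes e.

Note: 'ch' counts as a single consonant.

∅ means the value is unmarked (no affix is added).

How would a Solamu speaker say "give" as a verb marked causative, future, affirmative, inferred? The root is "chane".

Attach voice causative -no → chaneno.
Attach tense future -n → chanenon.
Attach evidentiality inferred -o → chanenono.
Attach polarity affirmative -yo (after vowel 'o') → chanenonoyo.
Apply vowel harmony: chanenonoyo → chaneneneye.

chaneneneye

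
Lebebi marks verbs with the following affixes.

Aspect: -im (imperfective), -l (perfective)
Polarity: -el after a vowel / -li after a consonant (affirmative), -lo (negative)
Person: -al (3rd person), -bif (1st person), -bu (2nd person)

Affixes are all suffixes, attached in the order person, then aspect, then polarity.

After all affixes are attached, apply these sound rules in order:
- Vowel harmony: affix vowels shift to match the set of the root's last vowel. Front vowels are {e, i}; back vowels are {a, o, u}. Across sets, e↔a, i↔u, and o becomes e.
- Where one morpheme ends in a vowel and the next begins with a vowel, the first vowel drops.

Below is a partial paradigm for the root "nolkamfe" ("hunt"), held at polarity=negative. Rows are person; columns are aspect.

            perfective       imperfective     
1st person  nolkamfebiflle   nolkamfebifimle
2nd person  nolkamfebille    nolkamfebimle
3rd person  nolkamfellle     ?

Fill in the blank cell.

nolkamfelimle

Attach person 3rd person -al → nolkamfeal.
Attach aspect imperfective -im → nolkamfealim.
Attach polarity negative -lo → nolkamfealimlo.
Apply vowel harmony: nolkamfealimlo → nolkamfeelimle.
Apply vowel deletion: nolkamfeelimle → nolkamfelimle.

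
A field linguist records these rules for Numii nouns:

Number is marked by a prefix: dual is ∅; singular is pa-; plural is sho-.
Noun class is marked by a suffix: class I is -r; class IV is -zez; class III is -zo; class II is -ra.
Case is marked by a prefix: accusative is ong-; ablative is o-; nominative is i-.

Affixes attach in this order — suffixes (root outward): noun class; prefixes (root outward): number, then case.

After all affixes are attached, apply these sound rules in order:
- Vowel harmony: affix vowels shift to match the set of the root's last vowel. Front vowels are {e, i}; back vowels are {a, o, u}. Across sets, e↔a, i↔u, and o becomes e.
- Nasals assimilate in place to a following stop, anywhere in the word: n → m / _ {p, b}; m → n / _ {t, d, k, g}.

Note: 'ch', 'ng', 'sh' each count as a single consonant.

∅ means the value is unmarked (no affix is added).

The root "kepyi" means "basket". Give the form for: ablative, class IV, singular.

Attach number singular pa- → pakepyi.
Attach noun class class IV -zez → pakepyizez.
Attach case ablative o- → opakepyizez.
Apply vowel harmony: opakepyizez → epekepyizez.
Nasal assimilation: no change.

epekepyizez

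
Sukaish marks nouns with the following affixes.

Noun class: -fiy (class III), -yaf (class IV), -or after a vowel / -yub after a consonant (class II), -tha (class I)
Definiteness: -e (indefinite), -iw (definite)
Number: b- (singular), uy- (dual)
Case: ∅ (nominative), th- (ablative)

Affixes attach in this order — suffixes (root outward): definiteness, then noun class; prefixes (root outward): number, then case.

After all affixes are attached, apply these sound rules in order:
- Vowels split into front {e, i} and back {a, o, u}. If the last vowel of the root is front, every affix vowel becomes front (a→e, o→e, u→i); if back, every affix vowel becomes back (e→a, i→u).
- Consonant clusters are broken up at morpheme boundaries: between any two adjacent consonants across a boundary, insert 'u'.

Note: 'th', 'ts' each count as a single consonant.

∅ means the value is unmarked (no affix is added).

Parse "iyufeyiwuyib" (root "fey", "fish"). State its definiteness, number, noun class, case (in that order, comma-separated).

Segment: uy-fey-iw-yub.
definiteness: -iw → definite.
number: uy- → dual.
noun class: -or/yub → class II.
case: ∅ → nominative.

definite, dual, class II, nominative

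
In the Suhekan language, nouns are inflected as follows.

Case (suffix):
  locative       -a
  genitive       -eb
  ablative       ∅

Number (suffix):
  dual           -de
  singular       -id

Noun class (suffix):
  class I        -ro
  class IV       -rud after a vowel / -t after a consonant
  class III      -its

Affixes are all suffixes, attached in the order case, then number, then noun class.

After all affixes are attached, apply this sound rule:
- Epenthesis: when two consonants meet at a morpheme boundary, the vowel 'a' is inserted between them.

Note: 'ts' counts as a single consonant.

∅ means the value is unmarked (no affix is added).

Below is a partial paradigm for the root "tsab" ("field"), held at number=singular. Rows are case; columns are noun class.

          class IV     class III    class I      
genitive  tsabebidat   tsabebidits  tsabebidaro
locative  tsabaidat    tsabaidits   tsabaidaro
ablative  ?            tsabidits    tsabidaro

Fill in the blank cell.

tsabidat

case = ablative: zero marking, form stays tsab.
Attach number singular -id → tsabid.
Attach noun class class IV -t (after consonant 'd') → tsabidt.
Apply epenthesis: tsabidt → tsabidat.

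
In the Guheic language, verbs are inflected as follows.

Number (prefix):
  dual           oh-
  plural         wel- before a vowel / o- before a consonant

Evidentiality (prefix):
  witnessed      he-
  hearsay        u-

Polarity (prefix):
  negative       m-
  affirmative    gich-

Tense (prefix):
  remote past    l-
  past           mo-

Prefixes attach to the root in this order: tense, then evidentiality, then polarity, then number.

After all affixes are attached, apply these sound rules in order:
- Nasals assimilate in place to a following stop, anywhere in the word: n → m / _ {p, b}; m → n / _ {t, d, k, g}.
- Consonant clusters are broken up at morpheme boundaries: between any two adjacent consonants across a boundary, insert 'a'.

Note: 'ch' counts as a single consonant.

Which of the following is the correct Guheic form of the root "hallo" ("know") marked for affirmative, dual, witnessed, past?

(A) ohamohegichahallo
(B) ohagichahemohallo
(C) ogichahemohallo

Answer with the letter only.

Attach tense past mo- → mohallo.
Attach evidentiality witnessed he- → hemohallo.
Attach polarity affirmative gich- → gichhemohallo.
Attach number dual oh- → ohgichhemohallo.
Nasal assimilation: no change.
Apply epenthesis: ohgichhemohallo → ohagichahemohallo.
So the correct form is ohagichahemohallo, option (B).
(C) ogichahemohallo is wrong: it uses plural instead of dual for number.
(A) ohamohegichahallo is wrong: it has the affixes in the wrong order.

B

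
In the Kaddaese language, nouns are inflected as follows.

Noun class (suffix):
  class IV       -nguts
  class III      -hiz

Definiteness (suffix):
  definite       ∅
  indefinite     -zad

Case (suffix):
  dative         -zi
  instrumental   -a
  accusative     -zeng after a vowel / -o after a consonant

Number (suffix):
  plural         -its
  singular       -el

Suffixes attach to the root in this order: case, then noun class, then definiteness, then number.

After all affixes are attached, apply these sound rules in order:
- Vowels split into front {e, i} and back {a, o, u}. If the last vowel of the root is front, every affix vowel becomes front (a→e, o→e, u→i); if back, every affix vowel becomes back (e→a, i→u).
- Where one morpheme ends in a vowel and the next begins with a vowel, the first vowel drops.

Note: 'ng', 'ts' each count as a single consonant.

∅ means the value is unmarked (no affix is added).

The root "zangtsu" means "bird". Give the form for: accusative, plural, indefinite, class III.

zangtsuzanghuzzaduts

Attach case accusative -zeng (after vowel 'u') → zangtsuzeng.
Attach noun class class III -hiz → zangtsuzenghiz.
Attach definiteness indefinite -zad → zangtsuzenghizzad.
Attach number plural -its → zangtsuzenghizzadits.
Apply vowel harmony: zangtsuzenghizzadits → zangtsuzanghuzzaduts.
Vowel deletion: no change.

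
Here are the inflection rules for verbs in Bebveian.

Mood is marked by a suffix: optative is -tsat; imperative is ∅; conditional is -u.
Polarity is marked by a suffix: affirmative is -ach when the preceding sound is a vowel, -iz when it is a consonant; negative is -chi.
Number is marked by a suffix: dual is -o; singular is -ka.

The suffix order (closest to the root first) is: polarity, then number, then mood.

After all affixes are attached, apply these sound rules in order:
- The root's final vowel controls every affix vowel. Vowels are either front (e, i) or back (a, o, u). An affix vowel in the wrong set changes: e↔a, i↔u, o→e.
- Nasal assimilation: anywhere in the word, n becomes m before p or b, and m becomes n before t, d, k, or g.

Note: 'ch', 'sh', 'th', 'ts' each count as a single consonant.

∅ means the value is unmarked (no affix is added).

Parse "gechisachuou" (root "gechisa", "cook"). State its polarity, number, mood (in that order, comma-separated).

Segment: gechisa-chi-o-u.
polarity: -chi → negative.
number: -o → dual.
mood: -u → conditional.

negative, dual, conditional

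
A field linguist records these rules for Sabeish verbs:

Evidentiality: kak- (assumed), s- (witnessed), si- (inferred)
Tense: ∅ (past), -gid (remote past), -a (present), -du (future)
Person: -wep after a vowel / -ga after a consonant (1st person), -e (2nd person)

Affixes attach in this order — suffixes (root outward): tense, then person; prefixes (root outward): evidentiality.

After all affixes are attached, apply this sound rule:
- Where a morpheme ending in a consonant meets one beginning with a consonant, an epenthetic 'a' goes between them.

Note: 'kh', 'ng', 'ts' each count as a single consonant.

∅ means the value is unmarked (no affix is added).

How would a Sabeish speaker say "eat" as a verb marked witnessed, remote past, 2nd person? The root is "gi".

Attach tense remote past -gid → gigid.
Attach person 2nd person -e → gigide.
Attach evidentiality witnessed s- → sgigide.
Apply epenthesis: sgigide → sagigide.

sagigide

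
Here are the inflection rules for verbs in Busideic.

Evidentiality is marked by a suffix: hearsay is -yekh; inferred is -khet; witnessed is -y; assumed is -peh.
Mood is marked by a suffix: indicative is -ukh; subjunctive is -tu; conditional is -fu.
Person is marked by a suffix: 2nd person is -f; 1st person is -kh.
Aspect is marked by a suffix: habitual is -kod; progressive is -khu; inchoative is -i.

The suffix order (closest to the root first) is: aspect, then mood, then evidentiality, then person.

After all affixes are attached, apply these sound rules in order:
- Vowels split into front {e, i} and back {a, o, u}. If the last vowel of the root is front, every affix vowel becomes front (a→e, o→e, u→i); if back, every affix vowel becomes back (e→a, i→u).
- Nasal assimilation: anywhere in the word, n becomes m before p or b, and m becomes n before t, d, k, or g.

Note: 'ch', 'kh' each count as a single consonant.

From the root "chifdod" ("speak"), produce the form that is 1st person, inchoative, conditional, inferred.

Attach aspect inchoative -i → chifdodi.
Attach mood conditional -fu → chifdodifu.
Attach evidentiality inferred -khet → chifdodifukhet.
Attach person 1st person -kh → chifdodifukhetkh.
Apply vowel harmony: chifdodifukhetkh → chifdodufukhatkh.
Nasal assimilation: no change.

chifdodufukhatkh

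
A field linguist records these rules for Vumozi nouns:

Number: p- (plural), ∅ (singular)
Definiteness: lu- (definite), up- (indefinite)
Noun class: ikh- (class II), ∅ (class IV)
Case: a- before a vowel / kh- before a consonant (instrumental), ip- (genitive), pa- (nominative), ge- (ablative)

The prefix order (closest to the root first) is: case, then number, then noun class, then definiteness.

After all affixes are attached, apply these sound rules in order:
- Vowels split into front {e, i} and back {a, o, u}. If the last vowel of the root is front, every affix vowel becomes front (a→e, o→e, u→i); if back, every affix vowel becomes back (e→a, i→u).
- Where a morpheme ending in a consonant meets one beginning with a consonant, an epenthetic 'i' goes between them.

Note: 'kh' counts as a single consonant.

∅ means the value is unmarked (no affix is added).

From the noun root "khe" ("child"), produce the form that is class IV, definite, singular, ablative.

ligekhe

Attach case ablative ge- → gekhe.
number = singular: zero marking, form stays gekhe.
noun class = class IV: zero marking, form stays gekhe.
Attach definiteness definite lu- → lugekhe.
Apply vowel harmony: lugekhe → ligekhe.
Epenthesis: no change.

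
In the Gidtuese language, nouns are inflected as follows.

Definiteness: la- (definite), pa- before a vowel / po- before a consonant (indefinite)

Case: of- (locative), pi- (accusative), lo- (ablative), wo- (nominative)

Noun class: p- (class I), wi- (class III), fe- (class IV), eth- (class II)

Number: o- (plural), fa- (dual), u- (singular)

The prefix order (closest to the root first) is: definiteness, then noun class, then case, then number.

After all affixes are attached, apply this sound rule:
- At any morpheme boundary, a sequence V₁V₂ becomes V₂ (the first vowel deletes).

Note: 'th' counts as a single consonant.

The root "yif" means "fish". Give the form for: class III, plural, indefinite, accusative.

Attach definiteness indefinite po- (before consonant 'y') → poyif.
Attach noun class class III wi- → wipoyif.
Attach case accusative pi- → piwipoyif.
Attach number plural o- → opiwipoyif.
Vowel deletion: no change.

opiwipoyif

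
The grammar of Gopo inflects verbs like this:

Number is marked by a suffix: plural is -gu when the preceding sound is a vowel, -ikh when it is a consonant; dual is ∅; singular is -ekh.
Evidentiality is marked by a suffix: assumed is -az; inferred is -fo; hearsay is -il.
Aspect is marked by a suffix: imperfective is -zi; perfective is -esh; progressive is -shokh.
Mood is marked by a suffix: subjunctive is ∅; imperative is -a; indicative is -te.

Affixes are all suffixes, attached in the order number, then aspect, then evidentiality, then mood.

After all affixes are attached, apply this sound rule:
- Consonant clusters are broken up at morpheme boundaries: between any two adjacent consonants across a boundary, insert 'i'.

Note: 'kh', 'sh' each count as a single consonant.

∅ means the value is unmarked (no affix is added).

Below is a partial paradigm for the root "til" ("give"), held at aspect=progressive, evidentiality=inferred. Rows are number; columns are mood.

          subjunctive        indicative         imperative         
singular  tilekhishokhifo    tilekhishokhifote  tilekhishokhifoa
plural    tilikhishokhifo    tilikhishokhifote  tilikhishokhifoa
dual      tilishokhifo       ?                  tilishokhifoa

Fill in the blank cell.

number = dual: zero marking, form stays til.
Attach aspect progressive -shokh → tilshokh.
Attach evidentiality inferred -fo → tilshokhfo.
Attach mood indicative -te → tilshokhfote.
Apply epenthesis: tilshokhfote → tilishokhifote.

tilishokhifote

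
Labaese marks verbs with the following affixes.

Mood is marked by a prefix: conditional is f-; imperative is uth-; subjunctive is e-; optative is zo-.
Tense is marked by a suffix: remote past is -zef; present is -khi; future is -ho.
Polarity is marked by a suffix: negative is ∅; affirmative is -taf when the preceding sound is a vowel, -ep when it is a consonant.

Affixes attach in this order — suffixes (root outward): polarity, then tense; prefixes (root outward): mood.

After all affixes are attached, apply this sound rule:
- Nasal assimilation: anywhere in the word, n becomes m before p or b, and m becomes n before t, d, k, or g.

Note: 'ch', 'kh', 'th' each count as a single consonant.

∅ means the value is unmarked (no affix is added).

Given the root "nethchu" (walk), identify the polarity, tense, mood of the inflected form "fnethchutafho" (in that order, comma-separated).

Segment: f-nethchu-taf-ho.
polarity: -taf/ep → affirmative.
tense: -ho → future.
mood: f- → conditional.

affirmative, future, conditional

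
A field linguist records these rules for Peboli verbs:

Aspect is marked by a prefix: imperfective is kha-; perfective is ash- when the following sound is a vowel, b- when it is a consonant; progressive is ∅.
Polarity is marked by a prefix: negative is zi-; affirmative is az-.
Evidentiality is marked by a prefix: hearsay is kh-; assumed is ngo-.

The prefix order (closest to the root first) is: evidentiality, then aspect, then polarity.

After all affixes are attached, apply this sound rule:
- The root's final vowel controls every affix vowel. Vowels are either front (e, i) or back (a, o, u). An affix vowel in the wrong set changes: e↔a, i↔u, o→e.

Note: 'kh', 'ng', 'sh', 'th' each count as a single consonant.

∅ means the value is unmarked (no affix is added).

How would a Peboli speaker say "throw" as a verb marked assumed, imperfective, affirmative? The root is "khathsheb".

Attach evidentiality assumed ngo- → ngokhathsheb.
Attach aspect imperfective kha- → khangokhathsheb.
Attach polarity affirmative az- → azkhangokhathsheb.
Apply vowel harmony: azkhangokhathsheb → ezkhengekhathsheb.

ezkhengekhathsheb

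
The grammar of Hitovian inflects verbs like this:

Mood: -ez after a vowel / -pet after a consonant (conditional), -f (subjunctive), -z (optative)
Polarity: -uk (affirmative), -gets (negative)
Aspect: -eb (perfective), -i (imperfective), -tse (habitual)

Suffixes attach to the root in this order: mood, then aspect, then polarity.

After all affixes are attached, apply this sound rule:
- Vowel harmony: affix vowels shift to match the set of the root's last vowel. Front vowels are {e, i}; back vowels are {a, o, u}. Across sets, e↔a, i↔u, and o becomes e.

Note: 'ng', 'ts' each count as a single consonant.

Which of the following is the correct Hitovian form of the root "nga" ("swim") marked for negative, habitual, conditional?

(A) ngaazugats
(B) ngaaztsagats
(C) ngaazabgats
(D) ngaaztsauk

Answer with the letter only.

Attach mood conditional -ez (after vowel 'a') → ngaez.
Attach aspect habitual -tse → ngaeztse.
Attach polarity negative -gets → ngaeztsegets.
Apply vowel harmony: ngaeztsegets → ngaaztsagats.
So the correct form is ngaaztsagats, option (B).
(A) ngaazugats is wrong: it uses imperfective instead of habitual for aspect.
(D) ngaaztsauk is wrong: it uses affirmative instead of negative for polarity.
(C) ngaazabgats is wrong: it uses perfective instead of habitual for aspect.

B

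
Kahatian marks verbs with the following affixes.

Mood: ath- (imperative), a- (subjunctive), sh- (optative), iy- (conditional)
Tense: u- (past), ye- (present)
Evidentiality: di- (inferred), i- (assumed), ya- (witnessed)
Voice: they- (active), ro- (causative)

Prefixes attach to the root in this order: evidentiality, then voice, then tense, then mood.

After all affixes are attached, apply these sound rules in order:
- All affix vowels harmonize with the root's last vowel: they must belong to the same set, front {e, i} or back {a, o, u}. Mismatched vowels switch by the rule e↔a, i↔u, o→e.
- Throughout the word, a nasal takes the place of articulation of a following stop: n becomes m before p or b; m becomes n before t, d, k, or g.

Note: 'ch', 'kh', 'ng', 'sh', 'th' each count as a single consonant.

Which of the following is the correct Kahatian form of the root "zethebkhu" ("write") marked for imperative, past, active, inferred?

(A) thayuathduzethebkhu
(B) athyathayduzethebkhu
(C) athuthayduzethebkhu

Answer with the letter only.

C

Attach evidentiality inferred di- → dizethebkhu.
Attach voice active they- → theydizethebkhu.
Attach tense past u- → utheydizethebkhu.
Attach mood imperative ath- → athutheydizethebkhu.
Apply vowel harmony: athutheydizethebkhu → athuthayduzethebkhu.
Nasal assimilation: no change.
So the correct form is athuthayduzethebkhu, option (C).
(A) thayuathduzethebkhu is wrong: it has the affixes in the wrong order.
(B) athyathayduzethebkhu is wrong: it uses present instead of past for tense.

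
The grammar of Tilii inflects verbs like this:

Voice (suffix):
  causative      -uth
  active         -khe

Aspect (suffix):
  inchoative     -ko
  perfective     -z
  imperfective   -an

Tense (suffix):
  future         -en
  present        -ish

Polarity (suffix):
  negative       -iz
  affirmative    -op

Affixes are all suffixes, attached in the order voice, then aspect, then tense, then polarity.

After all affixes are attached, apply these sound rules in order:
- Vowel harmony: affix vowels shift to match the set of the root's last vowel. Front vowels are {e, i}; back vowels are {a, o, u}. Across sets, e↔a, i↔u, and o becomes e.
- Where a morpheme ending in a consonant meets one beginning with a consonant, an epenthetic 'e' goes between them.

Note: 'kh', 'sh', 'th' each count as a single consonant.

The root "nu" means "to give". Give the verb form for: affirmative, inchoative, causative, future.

nuuthekoanop

Attach voice causative -uth → nuuth.
Attach aspect inchoative -ko → nuuthko.
Attach tense future -en → nuuthkoen.
Attach polarity affirmative -op → nuuthkoenop.
Apply vowel harmony: nuuthkoenop → nuuthkoanop.
Apply epenthesis: nuuthkoanop → nuuthekoanop.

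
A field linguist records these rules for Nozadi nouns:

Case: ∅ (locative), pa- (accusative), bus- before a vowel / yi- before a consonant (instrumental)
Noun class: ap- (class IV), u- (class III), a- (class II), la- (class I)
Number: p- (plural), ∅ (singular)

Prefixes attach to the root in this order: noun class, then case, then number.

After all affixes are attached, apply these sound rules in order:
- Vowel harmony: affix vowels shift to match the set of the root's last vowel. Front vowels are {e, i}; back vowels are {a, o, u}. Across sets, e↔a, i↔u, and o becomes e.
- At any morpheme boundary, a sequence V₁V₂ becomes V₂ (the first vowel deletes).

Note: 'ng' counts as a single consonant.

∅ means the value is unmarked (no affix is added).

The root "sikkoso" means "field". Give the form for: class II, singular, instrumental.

busasikkoso

Attach noun class class II a- → asikkoso.
Attach case instrumental bus- (before vowel 'a') → busasikkoso.
number = singular: zero marking, form stays busasikkoso.
Vowel harmony: no change.
Vowel deletion: no change.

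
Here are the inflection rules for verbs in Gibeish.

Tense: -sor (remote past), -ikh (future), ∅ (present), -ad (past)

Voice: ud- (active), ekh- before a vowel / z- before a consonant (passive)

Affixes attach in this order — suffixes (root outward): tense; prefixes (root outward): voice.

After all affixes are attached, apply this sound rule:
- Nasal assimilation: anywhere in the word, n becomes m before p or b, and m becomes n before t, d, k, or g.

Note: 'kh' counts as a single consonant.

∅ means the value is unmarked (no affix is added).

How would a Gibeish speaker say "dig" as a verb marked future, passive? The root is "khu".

zkhuikh

Attach voice passive z- (before consonant 'kh') → zkhu.
Attach tense future -ikh → zkhuikh.
Nasal assimilation: no change.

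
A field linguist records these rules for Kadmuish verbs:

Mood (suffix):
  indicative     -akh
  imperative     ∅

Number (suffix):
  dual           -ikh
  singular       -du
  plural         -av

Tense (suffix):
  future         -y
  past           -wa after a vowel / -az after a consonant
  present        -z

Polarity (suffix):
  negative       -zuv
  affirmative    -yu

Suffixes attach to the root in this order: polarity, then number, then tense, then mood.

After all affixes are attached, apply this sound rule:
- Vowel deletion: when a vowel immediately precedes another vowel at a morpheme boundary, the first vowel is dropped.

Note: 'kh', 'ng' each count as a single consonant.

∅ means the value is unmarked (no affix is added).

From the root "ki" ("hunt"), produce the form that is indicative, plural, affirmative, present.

Attach polarity affirmative -yu → kiyu.
Attach number plural -av → kiyuav.
Attach tense present -z → kiyuavz.
Attach mood indicative -akh → kiyuavzakh.
Apply vowel deletion: kiyuavzakh → kiyavzakh.

kiyavzakh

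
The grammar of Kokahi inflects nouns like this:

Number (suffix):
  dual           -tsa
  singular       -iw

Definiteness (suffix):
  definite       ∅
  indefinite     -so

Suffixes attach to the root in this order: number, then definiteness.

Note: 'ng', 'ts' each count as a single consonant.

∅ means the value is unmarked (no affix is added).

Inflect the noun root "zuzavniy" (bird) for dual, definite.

zuzavniytsa

Attach number dual -tsa → zuzavniytsa.
definiteness = definite: zero marking, form stays zuzavniytsa.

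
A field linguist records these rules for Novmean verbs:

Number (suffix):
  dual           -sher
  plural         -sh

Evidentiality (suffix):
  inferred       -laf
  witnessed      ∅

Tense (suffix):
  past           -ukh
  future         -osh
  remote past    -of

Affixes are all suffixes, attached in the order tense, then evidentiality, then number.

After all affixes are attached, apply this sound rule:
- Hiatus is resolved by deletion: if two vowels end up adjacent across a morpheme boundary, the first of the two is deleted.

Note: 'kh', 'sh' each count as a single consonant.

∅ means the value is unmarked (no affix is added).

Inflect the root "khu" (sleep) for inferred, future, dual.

khoshlafsher

Attach tense future -osh → khuosh.
Attach evidentiality inferred -laf → khuoshlaf.
Attach number dual -sher → khuoshlafsher.
Apply vowel deletion: khuoshlafsher → khoshlafsher.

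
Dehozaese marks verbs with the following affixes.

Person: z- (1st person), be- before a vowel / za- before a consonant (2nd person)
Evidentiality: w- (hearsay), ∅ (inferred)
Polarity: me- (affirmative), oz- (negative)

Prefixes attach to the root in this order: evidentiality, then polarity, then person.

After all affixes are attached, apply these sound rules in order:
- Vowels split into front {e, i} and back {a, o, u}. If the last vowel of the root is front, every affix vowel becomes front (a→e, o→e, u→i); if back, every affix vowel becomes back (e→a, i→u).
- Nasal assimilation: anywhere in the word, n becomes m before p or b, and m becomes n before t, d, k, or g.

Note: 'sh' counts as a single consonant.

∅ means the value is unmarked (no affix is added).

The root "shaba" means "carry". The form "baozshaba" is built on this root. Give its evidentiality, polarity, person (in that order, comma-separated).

inferred, negative, 2nd person

Segment: be-oz-shaba.
evidentiality: ∅ → inferred.
polarity: oz- → negative.
person: be/za- → 2nd person.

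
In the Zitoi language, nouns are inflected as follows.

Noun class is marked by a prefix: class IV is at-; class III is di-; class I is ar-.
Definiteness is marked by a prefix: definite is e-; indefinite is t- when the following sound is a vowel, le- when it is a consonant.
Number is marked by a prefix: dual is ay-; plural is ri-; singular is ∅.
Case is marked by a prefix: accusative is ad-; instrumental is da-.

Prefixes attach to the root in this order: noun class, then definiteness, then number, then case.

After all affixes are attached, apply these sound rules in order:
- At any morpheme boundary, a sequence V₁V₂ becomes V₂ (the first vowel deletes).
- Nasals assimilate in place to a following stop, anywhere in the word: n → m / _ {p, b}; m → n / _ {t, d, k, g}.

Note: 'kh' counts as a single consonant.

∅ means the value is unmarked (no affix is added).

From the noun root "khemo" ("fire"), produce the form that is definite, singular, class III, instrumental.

dedikhemo

Attach noun class class III di- → dikhemo.
Attach definiteness definite e- → edikhemo.
number = singular: zero marking, form stays edikhemo.
Attach case instrumental da- → daedikhemo.
Apply vowel deletion: daedikhemo → dedikhemo.
Nasal assimilation: no change.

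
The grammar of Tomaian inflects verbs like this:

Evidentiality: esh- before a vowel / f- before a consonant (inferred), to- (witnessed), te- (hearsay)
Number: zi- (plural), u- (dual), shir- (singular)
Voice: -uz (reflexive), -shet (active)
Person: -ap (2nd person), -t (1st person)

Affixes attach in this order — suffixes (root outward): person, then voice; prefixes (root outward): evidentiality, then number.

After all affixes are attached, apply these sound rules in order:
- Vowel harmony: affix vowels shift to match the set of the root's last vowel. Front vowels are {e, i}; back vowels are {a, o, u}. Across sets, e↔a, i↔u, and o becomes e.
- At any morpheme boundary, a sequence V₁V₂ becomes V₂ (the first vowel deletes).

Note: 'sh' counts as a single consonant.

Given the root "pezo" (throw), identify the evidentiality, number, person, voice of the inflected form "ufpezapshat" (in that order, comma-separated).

Segment: u-f-pezo-ap-shet.
evidentiality: esh/f- → inferred.
number: u- → dual.
person: -ap → 2nd person.
voice: -shet → active.

inferred, dual, 2nd person, active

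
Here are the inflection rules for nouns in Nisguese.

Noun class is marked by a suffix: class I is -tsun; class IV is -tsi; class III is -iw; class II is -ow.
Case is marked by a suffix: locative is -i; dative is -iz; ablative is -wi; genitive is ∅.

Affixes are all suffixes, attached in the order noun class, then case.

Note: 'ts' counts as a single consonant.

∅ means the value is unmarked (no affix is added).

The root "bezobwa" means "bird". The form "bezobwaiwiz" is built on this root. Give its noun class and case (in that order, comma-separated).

class III, dative

Segment: bezobwa-iw-iz.
noun class: -iw → class III.
case: -iz → dative.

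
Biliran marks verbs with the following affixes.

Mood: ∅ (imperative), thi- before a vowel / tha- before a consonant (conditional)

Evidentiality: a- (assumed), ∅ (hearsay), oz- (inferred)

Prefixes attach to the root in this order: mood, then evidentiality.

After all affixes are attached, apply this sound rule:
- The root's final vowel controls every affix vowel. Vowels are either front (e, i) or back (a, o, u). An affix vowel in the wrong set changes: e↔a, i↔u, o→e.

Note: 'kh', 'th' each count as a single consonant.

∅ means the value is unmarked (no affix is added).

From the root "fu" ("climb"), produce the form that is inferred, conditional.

Attach mood conditional tha- (before consonant 'f') → thafu.
Attach evidentiality inferred oz- → ozthafu.
Vowel harmony: no change.

ozthafu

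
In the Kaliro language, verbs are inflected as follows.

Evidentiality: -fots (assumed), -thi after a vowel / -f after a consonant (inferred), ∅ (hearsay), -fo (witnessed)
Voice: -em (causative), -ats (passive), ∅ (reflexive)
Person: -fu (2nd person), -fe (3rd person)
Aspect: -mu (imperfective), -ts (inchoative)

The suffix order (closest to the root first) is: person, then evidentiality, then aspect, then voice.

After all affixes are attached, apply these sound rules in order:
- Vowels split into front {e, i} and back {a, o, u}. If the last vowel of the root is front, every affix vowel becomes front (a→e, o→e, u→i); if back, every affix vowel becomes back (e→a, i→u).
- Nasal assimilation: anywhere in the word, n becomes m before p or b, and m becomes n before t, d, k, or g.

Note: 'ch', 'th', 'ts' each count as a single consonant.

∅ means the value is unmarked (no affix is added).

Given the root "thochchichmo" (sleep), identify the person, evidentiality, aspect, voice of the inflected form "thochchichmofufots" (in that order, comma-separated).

2nd person, witnessed, inchoative, reflexive

Segment: thochchichmo-fu-fo-ts.
person: -fu → 2nd person.
evidentiality: -fo → witnessed.
aspect: -ts → inchoative.
voice: ∅ → reflexive.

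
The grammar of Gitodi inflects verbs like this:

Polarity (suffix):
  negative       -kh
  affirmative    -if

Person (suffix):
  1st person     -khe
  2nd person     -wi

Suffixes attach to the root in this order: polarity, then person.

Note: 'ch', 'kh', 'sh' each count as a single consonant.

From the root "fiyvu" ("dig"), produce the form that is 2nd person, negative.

fiyvukhwi

Attach polarity negative -kh → fiyvukh.
Attach person 2nd person -wi → fiyvukhwi.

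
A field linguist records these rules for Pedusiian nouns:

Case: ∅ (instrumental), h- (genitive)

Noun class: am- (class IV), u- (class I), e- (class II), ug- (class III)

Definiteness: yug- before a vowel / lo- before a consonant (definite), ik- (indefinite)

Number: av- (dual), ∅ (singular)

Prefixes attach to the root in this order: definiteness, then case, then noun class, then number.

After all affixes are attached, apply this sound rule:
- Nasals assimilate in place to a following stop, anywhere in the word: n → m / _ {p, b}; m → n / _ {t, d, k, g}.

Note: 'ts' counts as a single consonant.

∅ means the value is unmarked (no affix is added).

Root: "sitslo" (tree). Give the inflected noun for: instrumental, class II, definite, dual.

Attach definiteness definite lo- (before consonant 's') → lositslo.
case = instrumental: zero marking, form stays lositslo.
Attach noun class class II e- → elositslo.
Attach number dual av- → avelositslo.
Nasal assimilation: no change.

avelositslo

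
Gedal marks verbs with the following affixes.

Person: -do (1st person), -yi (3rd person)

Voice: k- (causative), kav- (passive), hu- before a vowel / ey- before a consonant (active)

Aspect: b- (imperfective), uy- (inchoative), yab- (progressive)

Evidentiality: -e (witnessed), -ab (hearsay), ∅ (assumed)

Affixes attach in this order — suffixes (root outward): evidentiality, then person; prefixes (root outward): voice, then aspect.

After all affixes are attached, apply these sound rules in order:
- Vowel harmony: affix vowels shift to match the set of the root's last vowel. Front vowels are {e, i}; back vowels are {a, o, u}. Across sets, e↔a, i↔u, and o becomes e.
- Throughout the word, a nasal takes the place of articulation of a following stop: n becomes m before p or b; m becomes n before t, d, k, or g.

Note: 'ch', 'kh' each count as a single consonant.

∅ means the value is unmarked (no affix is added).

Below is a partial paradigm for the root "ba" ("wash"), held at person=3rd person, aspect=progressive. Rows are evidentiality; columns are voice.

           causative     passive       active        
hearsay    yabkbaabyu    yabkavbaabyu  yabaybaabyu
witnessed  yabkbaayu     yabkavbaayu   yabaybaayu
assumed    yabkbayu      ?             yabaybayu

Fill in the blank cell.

evidentiality = assumed: zero marking, form stays ba.
Attach person 3rd person -yi → bayi.
Attach voice passive kav- → kavbayi.
Attach aspect progressive yab- → yabkavbayi.
Apply vowel harmony: yabkavbayi → yabkavbayu.
Nasal assimilation: no change.

yabkavbayu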